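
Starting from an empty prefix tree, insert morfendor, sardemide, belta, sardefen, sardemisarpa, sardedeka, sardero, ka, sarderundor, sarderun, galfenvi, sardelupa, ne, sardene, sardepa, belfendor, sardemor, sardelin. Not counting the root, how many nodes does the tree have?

72

For each word, the new-node count is its length minus the longest prefix already in the trie:
  "morfendor" → 9 new (m, o, r, f, e, n, d, o, r)
  "sardemide" → 9 new (s, a, r, d, e, m, i, d, e)
  "belta" → 5 new (b, e, l, t, a)
  "sardefen" → prefix "sarde" already present; 3 new (f, e, n)
  "sardemisarpa" → prefix "sardemi" already present; 5 new (s, a, r, p, a)
  "sardedeka" → prefix "sarde" already present; 4 new (d, e, k, a)
  "sardero" → prefix "sarde" already present; 2 new (r, o)
  "ka" → 2 new (k, a)
  "sarderundor" → prefix "sarder" already present; 5 new (u, n, d, o, r)
  "sarderun" → prefix "sarderun" already present; 0 new (none)
  "galfenvi" → 8 new (g, a, l, f, e, n, v, i)
  "sardelupa" → prefix "sarde" already present; 4 new (l, u, p, a)
  "ne" → 2 new (n, e)
  "sardene" → prefix "sarde" already present; 2 new (n, e)
  "sardepa" → prefix "sarde" already present; 2 new (p, a)
  "belfendor" → prefix "bel" already present; 6 new (f, e, n, d, o, r)
  "sardemor" → prefix "sardem" already present; 2 new (o, r)
  "sardelin" → prefix "sardel" already present; 2 new (i, n)
Total nodes = 9 + 9 + 5 + 3 + 5 + 4 + 2 + 2 + 5 + 0 + 8 + 4 + 2 + 2 + 2 + 6 + 2 + 2 = 72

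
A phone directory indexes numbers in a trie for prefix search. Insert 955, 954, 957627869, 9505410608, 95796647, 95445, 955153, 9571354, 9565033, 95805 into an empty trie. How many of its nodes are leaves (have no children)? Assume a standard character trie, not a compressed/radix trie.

Leaves are exactly the stored words that no other stored word extends.
Those words: "9505410608", "95445", "955153", "9565033", "9571354", "957627869", "95796647", "95805"
Leaf count: 8

8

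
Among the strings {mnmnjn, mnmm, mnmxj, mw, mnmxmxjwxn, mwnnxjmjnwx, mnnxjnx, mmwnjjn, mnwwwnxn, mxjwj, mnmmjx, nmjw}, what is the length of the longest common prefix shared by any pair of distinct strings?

The deepest shared node is where two words last agree before diverging.
"mnmm" and "mnmmjx" agree on "mnmm" (4 characters) before diverging; nothing deeper is shared.
Longest shared-prefix length: 4

4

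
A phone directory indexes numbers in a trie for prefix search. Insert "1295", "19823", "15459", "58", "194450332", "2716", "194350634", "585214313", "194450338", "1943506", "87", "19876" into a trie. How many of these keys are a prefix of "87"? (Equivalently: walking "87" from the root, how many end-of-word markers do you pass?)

1

Traverse "87" character by character; count nodes along the way that are marked as word ends.
Prefixes of the query that are stored words: "87"
Count: 1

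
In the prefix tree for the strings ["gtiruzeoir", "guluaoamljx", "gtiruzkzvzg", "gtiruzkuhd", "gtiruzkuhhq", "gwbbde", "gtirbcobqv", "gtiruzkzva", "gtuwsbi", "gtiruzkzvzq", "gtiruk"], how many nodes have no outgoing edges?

11

Leaves are exactly the stored words that no other stored word extends.
Those words: "gtirbcobqv", "gtiruk", "gtiruzeoir", "gtiruzkuhd", "gtiruzkuhhq", "gtiruzkzva", "gtiruzkzvzg", "gtiruzkzvzq", "gtuwsbi", "guluaoamljx", "gwbbde"
Leaf count: 11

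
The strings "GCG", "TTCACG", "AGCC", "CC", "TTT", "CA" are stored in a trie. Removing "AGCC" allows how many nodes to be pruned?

A node on "AGCC"'s path can go only if nothing else ends at it or branches off below it.
No other word shares any prefix with "AGCC", so all 4 of its nodes go.
Nodes removed: 4

4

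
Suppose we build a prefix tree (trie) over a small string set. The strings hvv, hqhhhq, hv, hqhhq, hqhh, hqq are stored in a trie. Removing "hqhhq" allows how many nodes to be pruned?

1

After clearing the end-marker at "hqhhq", prune upward until reaching a node still needed by another word.
The suffix "q" (1 node) is used only by "hqhhq"; the node for "hqhh" still has the child "h", so pruning stops there.
Nodes removed: 1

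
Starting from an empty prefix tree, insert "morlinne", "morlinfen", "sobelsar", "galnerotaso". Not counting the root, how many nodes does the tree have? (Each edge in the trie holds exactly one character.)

Trace insertions, counting only characters that open a new branch:
  "morlinne" → 8 new (m, o, r, l, i, n, n, e)
  "morlinfen" → prefix "morlin" already present; 3 new (f, e, n)
  "sobelsar" → 8 new (s, o, b, e, l, s, a, r)
  "galnerotaso" → 11 new (g, a, l, n, e, r, o, t, a, s, o)
Total nodes = 8 + 3 + 8 + 11 = 30

30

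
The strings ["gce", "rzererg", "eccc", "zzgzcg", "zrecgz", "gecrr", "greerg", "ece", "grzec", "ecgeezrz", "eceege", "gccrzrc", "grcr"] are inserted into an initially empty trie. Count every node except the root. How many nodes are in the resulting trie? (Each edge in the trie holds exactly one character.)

For each word, the new-node count is its length minus the longest prefix already in the trie:
  "gce" → 3 new (g, c, e)
  "rzererg" → 7 new (r, z, e, r, e, r, g)
  "eccc" → 4 new (e, c, c, c)
  "zzgzcg" → 6 new (z, z, g, z, c, g)
  "zrecgz" → prefix "z" already present; 5 new (r, e, c, g, z)
  "gecrr" → prefix "g" already present; 4 new (e, c, r, r)
  "greerg" → prefix "g" already present; 5 new (r, e, e, r, g)
  "ece" → prefix "ec" already present; 1 new (e)
  "grzec" → prefix "gr" already present; 3 new (z, e, c)
  "ecgeezrz" → prefix "ec" already present; 6 new (g, e, e, z, r, z)
  "eceege" → prefix "ece" already present; 3 new (e, g, e)
  "gccrzrc" → prefix "gc" already present; 5 new (c, r, z, r, c)
  "grcr" → prefix "gr" already present; 2 new (c, r)
Total nodes = 3 + 7 + 4 + 6 + 5 + 4 + 5 + 1 + 3 + 6 + 3 + 5 + 2 = 54

54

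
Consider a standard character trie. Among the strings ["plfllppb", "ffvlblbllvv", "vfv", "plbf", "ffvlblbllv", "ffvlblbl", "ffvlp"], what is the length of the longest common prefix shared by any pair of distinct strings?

The deepest shared node is where two words last agree before diverging.
e.g. "ffvlblbllv" and "ffvlblbllvv" share the prefix "ffvlblbllv" of length 10; no pair shares a longer one.
Longest shared-prefix length: 10

10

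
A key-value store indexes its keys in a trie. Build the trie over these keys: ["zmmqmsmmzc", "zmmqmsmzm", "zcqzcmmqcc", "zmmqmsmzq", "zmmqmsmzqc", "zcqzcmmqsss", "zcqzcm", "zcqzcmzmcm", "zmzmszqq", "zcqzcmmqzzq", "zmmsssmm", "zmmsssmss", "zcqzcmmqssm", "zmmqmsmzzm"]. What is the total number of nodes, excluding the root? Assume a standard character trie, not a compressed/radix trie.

49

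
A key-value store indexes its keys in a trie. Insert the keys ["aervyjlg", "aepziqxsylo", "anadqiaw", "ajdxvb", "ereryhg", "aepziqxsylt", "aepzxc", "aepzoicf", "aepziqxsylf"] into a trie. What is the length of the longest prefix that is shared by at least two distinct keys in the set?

The deepest shared node is where two words last agree before diverging.
e.g. "aepziqxsylf" and "aepziqxsylo" share the prefix "aepziqxsyl" of length 10; no pair shares a longer one.
Longest shared-prefix length: 10

10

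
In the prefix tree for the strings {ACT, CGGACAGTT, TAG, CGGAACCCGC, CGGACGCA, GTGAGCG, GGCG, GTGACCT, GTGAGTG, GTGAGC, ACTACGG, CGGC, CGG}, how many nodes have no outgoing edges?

Leaves are exactly the stored words that no other stored word extends.
Those words: "ACTACGG", "CGGAACCCGC", "CGGACAGTT", "CGGACGCA", "CGGC", "GGCG", "GTGACCT", "GTGAGCG", "GTGAGTG", "TAG"
Leaf count: 10

10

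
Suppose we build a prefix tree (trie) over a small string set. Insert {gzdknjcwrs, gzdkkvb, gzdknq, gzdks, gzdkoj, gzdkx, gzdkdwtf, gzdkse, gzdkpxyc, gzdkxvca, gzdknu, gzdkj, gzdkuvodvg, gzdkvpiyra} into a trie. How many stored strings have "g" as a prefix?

14

Filter for entries beginning with "g":
Matches: "gzdkdwtf", "gzdkj", "gzdkkvb", "gzdknjcwrs", "gzdknq", "gzdknu", "gzdkoj", "gzdkpxyc", "gzdks", "gzdkse", "gzdkuvodvg", "gzdkvpiyra", "gzdkx", "gzdkxvca"
Count: 14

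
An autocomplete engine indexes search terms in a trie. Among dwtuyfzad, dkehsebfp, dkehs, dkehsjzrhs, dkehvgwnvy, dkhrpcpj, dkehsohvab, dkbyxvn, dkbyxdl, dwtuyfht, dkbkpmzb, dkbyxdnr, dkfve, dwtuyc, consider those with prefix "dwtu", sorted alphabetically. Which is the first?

dwtuyc

DFS of the "dwtu" subtree visits, in order: "dwtuyc", "dwtuyfht", "dwtuyfzad"
The 1st is dwtuyc.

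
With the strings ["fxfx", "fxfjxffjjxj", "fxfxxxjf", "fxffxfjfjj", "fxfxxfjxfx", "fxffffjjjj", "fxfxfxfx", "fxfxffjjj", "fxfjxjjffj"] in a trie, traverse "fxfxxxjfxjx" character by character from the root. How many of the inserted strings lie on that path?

2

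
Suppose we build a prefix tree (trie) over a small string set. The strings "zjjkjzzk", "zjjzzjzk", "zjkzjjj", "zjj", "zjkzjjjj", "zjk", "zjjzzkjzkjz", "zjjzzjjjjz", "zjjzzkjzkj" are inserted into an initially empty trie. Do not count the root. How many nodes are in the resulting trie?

29

Count nodes per top-level branch (shared prefixes stored once):
  'z'-branch (zjj, zjjkjzzk, zjjzzjjjjz, zjjzzjzk, zjjzzkjzkj, zjjzzkjzkjz, zjk, zjkzjjj, zjkzjjjj): 29 nodes
Sum: 29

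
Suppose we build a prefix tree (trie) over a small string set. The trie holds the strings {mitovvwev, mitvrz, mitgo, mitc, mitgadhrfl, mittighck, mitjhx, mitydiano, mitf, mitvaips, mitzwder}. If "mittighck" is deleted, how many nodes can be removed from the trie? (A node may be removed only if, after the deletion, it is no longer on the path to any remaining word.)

6

Walk "mittighck" from the leaf back toward the root, removing each node that no remaining word uses.
The suffix "tighck" (6 nodes) is used only by "mittighck"; the node for "mit" still has the child "o", so pruning stops there.
Nodes removed: 6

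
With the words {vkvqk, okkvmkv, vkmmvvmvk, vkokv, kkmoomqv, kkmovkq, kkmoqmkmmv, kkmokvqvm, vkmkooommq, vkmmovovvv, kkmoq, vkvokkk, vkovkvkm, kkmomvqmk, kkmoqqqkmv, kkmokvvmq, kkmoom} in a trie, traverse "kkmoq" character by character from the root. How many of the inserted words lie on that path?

1

Traverse "kkmoq" character by character; count nodes along the way that are marked as word ends.
Prefixes of the query that are stored words: "kkmoq"
Count: 1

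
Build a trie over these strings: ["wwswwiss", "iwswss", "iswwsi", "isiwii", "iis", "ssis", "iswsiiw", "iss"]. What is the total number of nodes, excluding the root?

34

Count nodes per top-level branch (shared prefixes stored once):
  'i'-branch (iis, isiwii, iss, iswsiiw, iswwsi, iwswss): 22 nodes
  's'-branch (ssis): 4 nodes
  'w'-branch (wwswwiss): 8 nodes
Sum: 34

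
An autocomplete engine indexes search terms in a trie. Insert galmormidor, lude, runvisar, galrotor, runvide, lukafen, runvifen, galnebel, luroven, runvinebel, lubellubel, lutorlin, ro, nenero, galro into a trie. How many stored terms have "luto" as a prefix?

Traverse to the node for "luto", then collect every word in that subtree.
Matches: "lutorlin"
Count: 1

1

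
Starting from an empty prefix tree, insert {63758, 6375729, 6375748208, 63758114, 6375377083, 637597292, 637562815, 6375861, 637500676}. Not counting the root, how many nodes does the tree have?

39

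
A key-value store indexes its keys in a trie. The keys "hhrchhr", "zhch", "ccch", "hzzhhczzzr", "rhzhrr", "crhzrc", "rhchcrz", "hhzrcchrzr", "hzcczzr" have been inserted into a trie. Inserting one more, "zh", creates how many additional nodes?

0

"zh" is already a full path in the trie; only an end-marker is added.
No new nodes are needed: 0.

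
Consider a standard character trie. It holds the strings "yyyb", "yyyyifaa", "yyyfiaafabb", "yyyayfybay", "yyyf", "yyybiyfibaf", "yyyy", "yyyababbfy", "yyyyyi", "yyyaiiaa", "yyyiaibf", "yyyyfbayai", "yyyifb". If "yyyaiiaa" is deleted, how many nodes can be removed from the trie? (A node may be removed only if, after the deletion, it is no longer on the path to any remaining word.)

Walk "yyyaiiaa" from the leaf back toward the root, removing each node that no remaining word uses.
The suffix "iiaa" (4 nodes) is used only by "yyyaiiaa"; the node for "yyya" still has the child "y", so pruning stops there.
Nodes removed: 4

4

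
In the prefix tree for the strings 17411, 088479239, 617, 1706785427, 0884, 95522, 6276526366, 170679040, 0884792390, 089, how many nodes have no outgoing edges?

8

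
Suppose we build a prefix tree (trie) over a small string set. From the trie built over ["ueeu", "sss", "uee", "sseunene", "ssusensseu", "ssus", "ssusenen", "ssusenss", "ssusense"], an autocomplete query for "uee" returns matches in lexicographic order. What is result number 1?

uee

DFS of the "uee" subtree visits, in order: "uee", "ueeu"
The 1st is uee.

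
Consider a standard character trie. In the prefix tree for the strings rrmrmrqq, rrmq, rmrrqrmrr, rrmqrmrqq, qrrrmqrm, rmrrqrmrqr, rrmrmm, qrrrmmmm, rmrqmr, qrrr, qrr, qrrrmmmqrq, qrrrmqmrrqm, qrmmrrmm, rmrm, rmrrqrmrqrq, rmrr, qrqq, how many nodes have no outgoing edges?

13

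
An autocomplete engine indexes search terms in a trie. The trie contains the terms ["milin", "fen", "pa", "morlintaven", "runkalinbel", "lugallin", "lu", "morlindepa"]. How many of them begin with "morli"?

2

Traverse to the node for "morli", then collect every word in that subtree.
Matches: "morlindepa", "morlintaven"
Count: 2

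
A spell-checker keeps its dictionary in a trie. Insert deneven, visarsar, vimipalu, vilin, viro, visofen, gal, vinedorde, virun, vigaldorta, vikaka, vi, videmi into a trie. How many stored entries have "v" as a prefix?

Traverse to the node for "v", then collect every word in that subtree.
Words under "v": vi, videmi, vigaldorta, vikaka, vilin, vimipalu, vinedorde, viro, virun, visarsar, visofen
Count: 11

11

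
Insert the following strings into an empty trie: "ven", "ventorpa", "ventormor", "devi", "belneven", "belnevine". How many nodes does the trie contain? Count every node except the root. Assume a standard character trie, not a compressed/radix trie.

Trace insertions, counting only characters that open a new branch:
  "ven" → 3 new (v, e, n)
  "ventorpa" → prefix "ven" already present; 5 new (t, o, r, p, a)
  "ventormor" → prefix "ventor" already present; 3 new (m, o, r)
  "devi" → 4 new (d, e, v, i)
  "belneven" → 8 new (b, e, l, n, e, v, e, n)
  "belnevine" → prefix "belnev" already present; 3 new (i, n, e)
Total nodes = 3 + 5 + 3 + 4 + 8 + 3 = 26

26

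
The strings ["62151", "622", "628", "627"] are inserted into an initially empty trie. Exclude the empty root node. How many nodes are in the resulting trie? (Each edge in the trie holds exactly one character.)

8

Insert word by word; a character creates a node only if that edge doesn't already exist:
  "62151" → 5 new (6, 2, 1, 5, 1)
  "622" → prefix "62" already present; 1 new (2)
  "628" → prefix "62" already present; 1 new (8)
  "627" → prefix "62" already present; 1 new (7)
Total nodes = 5 + 1 + 1 + 1 = 8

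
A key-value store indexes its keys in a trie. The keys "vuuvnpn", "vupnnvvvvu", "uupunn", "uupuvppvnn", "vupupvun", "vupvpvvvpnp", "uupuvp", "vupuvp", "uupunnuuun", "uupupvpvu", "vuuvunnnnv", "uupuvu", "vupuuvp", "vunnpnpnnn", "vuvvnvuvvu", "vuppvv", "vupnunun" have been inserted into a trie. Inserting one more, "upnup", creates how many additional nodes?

4

Walking "upnup" from the root, the first 1 characters ("u") follow existing edges; "p" is the first miss.
So 5 − 1 = 4 new nodes.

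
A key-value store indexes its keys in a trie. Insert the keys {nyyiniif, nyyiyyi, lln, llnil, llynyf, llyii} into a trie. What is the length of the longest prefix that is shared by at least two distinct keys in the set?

Look for the deepest trie node that still has at least two words in its subtree.
e.g. "nyyiniif" and "nyyiyyi" share the prefix "nyyi" of length 4; no pair shares a longer one.
Longest shared-prefix length: 4

4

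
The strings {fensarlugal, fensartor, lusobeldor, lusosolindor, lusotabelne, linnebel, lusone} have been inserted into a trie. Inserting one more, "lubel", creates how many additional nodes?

3

"lu" is already a path in the trie; the remaining "bel" must be added.
So 5 − 2 = 3 new nodes.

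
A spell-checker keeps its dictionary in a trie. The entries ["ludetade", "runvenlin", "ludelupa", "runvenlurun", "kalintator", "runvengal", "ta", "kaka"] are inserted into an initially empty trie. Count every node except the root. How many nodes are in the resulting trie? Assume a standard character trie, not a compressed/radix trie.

42

Insert word by word; a character creates a node only if that edge doesn't already exist:
  "ludetade" → 8 new (l, u, d, e, t, a, d, e)
  "runvenlin" → 9 new (r, u, n, v, e, n, l, i, n)
  "ludelupa" → prefix "lude" already present; 4 new (l, u, p, a)
  "runvenlurun" → prefix "runvenl" already present; 4 new (u, r, u, n)
  "kalintator" → 10 new (k, a, l, i, n, t, a, t, o, r)
  "runvengal" → prefix "runven" already present; 3 new (g, a, l)
  "ta" → 2 new (t, a)
  "kaka" → prefix "ka" already present; 2 new (k, a)
Total nodes = 8 + 9 + 4 + 4 + 10 + 3 + 2 + 2 = 42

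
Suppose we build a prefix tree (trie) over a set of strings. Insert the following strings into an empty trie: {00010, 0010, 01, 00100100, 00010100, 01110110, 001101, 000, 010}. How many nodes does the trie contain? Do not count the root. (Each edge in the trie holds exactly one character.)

Trie structure (* marks end of a word):
(root)
└─ 0
   ├─ 0
   │  ├─ 0 *
   │  │  └─ 1
   │  │     └─ 0 *
   │  │        └─ 1
   │  │           └─ 0
   │  │              └─ 0 *
   │  └─ 1
   │     ├─ 0 *
   │     │  └─ 0
   │     │     └─ 1
   │     │        └─ 0
   │     │           └─ 0 *
   │     └─ 1
   │        └─ 0
   │           └─ 1 *
   └─ 1 *
      ├─ 0 *
      └─ 1
         └─ 1
            └─ 0
               └─ 1
                  └─ 1
                     └─ 0 *
Counting every labelled node above: 25.

25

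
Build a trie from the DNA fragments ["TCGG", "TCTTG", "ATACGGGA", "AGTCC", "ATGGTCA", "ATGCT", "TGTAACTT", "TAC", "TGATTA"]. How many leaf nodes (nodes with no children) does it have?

9

Leaves are exactly the stored words that no other stored word extends.
Those words: "AGTCC", "ATACGGGA", "ATGCT", "ATGGTCA", "TAC", "TCGG", "TCTTG", "TGATTA", "TGTAACTT"
Leaf count: 9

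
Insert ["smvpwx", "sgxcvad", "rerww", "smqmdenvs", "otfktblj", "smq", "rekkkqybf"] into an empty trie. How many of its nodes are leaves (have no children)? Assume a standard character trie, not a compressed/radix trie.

A leaf is a node with no children — equivalently, the end of a word that is not a proper prefix of any other stored word.
Those words: "otfktblj", "rekkkqybf", "rerww", "sgxcvad", "smqmdenvs", "smvpwx"
Leaf count: 6

6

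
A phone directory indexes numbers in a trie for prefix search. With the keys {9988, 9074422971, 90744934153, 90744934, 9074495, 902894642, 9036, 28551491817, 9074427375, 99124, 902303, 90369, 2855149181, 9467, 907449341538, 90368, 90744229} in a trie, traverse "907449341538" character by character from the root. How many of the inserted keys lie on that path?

Traverse "907449341538" character by character; count nodes along the way that are marked as word ends.
Prefixes of the query that are stored words: "90744934", "90744934153", "907449341538"
Count: 3

3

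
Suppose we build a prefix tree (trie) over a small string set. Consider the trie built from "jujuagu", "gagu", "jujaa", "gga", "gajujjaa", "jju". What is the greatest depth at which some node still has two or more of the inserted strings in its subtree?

Equivalently: take the maximum, over all pairs, of their longest common prefix length.
e.g. "jujaa" and "jujuagu" share the prefix "juj" of length 3; no pair shares a longer one.
Longest shared-prefix length: 3

3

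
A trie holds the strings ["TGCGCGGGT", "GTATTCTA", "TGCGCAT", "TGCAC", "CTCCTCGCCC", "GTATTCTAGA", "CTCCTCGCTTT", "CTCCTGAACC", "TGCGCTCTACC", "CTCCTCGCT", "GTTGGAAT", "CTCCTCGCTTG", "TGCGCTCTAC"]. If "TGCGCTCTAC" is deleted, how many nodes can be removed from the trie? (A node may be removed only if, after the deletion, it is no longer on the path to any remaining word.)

0

A node on "TGCGCTCTAC"'s path can go only if nothing else ends at it or branches off below it.
Every node on "TGCGCTCTAC" is still needed (e.g. by "TGCGCTCTACC"), so nothing is freed.
Nodes removed: 0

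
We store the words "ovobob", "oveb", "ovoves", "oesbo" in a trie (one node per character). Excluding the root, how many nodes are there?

15

Trace insertions, counting only characters that open a new branch:
  "ovobob" → 6 new (o, v, o, b, o, b)
  "oveb" → prefix "ov" already present; 2 new (e, b)
  "ovoves" → prefix "ovo" already present; 3 new (v, e, s)
  "oesbo" → prefix "o" already present; 4 new (e, s, b, o)
Total nodes = 6 + 2 + 3 + 4 = 15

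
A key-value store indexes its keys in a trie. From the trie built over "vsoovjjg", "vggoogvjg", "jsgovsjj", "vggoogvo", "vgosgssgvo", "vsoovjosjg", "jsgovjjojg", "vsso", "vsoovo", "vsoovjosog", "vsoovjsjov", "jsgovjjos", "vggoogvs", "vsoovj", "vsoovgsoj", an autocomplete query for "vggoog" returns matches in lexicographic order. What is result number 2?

vggoogvo

Words with prefix "vggoog", in lexicographic order: "vggoogvjg", "vggoogvo", "vggoogvs"
Position 2: vggoogvo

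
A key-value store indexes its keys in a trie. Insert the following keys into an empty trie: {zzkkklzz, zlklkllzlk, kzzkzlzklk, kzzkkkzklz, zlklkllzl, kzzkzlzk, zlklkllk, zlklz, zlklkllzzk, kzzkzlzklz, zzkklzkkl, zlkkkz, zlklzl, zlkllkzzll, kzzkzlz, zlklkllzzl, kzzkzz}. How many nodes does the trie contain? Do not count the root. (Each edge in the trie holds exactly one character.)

Insert word by word; a character creates a node only if that edge doesn't already exist:
  "zzkkklzz" → 8 new (z, z, k, k, k, l, z, z)
  "zlklkllzlk" → prefix "z" already present; 9 new (l, k, l, k, l, l, z, l, k)
  "kzzkzlzklk" → 10 new (k, z, z, k, z, l, z, k, l, k)
  "kzzkkkzklz" → prefix "kzzk" already present; 6 new (k, k, z, k, l, z)
  "zlklkllzl" → prefix "zlklkllzl" already present; 0 new (none)
  "kzzkzlzk" → prefix "kzzkzlzk" already present; 0 new (none)
  "zlklkllk" → prefix "zlklkll" already present; 1 new (k)
  "zlklz" → prefix "zlkl" already present; 1 new (z)
  "zlklkllzzk" → prefix "zlklkllz" already present; 2 new (z, k)
  "kzzkzlzklz" → prefix "kzzkzlzkl" already present; 1 new (z)
  "zzkklzkkl" → prefix "zzkk" already present; 5 new (l, z, k, k, l)
  "zlkkkz" → prefix "zlk" already present; 3 new (k, k, z)
  "zlklzl" → prefix "zlklz" already present; 1 new (l)
  "zlkllkzzll" → prefix "zlkl" already present; 6 new (l, k, z, z, l, l)
  "kzzkzlz" → prefix "kzzkzlz" already present; 0 new (none)
  "zlklkllzzl" → prefix "zlklkllzz" already present; 1 new (l)
  "kzzkzz" → prefix "kzzkz" already present; 1 new (z)
Total nodes = 8 + 9 + 10 + 6 + 0 + 0 + 1 + 1 + 2 + 1 + 5 + 3 + 1 + 6 + 0 + 1 + 1 = 55

55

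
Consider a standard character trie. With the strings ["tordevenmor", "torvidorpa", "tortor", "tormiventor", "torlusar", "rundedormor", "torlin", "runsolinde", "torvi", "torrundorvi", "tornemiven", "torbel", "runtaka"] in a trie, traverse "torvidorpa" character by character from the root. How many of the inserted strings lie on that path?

Traverse "torvidorpa" character by character; count nodes along the way that are marked as word ends.
Prefixes of the query that are stored words: "torvi", "torvidorpa"
Count: 2

2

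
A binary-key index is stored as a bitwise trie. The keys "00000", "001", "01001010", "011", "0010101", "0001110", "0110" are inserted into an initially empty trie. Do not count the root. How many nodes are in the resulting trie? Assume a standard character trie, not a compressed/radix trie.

23

For each word, the new-node count is its length minus the longest prefix already in the trie:
  "00000" → 5 new (0, 0, 0, 0, 0)
  "001" → prefix "00" already present; 1 new (1)
  "01001010" → prefix "0" already present; 7 new (1, 0, 0, 1, 0, 1, 0)
  "011" → prefix "01" already present; 1 new (1)
  "0010101" → prefix "001" already present; 4 new (0, 1, 0, 1)
  "0001110" → prefix "000" already present; 4 new (1, 1, 1, 0)
  "0110" → prefix "011" already present; 1 new (0)
Total nodes = 5 + 1 + 7 + 1 + 4 + 4 + 1 = 23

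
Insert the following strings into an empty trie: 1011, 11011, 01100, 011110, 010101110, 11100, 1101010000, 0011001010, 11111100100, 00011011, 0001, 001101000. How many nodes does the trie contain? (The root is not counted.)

59

Insert word by word; a character creates a node only if that edge doesn't already exist:
  "1011" → 4 new (1, 0, 1, 1)
  "11011" → prefix "1" already present; 4 new (1, 0, 1, 1)
  "01100" → 5 new (0, 1, 1, 0, 0)
  "011110" → prefix "011" already present; 3 new (1, 1, 0)
  "010101110" → prefix "01" already present; 7 new (0, 1, 0, 1, 1, 1, 0)
  "11100" → prefix "11" already present; 3 new (1, 0, 0)
  "1101010000" → prefix "1101" already present; 6 new (0, 1, 0, 0, 0, 0)
  "0011001010" → prefix "0" already present; 9 new (0, 1, 1, 0, 0, 1, 0, 1, 0)
  "11111100100" → prefix "111" already present; 8 new (1, 1, 1, 0, 0, 1, 0, 0)
  "00011011" → prefix "00" already present; 6 new (0, 1, 1, 0, 1, 1)
  "0001" → prefix "0001" already present; 0 new (none)
  "001101000" → prefix "00110" already present; 4 new (1, 0, 0, 0)
Total nodes = 4 + 4 + 5 + 3 + 7 + 3 + 6 + 9 + 8 + 6 + 0 + 4 = 59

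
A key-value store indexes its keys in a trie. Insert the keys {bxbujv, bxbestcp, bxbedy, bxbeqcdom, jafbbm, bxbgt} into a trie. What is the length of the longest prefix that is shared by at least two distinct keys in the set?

Look for the deepest trie node that still has at least two words in its subtree.
"bxbedy" and "bxbeqcdom" agree on "bxbe" (4 characters) before diverging; nothing deeper is shared.
Longest shared-prefix length: 4

4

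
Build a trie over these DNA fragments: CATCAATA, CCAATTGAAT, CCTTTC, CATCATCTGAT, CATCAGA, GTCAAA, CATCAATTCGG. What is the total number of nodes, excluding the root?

39

Trie structure (* marks end of a word):
(root)
├─ C
│  ├─ A
│  │  └─ T
│  │     └─ C
│  │        └─ A
│  │           ├─ A
│  │           │  └─ T
│  │           │     ├─ A *
│  │           │     └─ T
│  │           │        └─ C
│  │           │           └─ G
│  │           │              └─ G *
│  │           ├─ G
│  │           │  └─ A *
│  │           └─ T
│  │              └─ C
│  │                 └─ T
│  │                    └─ G
│  │                       └─ A
│  │                          └─ T *
│  └─ C
│     ├─ A
│     │  └─ A
│     │     └─ T
│     │        └─ T
│     │           └─ G
│     │              └─ A
│     │                 └─ A
│     │                    └─ T *
│     └─ T
│        └─ T
│           └─ T
│              └─ C *
└─ G
   └─ T
      └─ C
         └─ A
            └─ A
               └─ A *
Counting every labelled node above: 39.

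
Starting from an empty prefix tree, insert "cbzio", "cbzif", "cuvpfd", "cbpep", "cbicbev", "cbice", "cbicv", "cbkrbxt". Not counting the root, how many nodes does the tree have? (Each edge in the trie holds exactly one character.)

Trace insertions, counting only characters that open a new branch:
  "cbzio" → 5 new (c, b, z, i, o)
  "cbzif" → prefix "cbzi" already present; 1 new (f)
  "cuvpfd" → prefix "c" already present; 5 new (u, v, p, f, d)
  "cbpep" → prefix "cb" already present; 3 new (p, e, p)
  "cbicbev" → prefix "cb" already present; 5 new (i, c, b, e, v)
  "cbice" → prefix "cbic" already present; 1 new (e)
  "cbicv" → prefix "cbic" already present; 1 new (v)
  "cbkrbxt" → prefix "cb" already present; 5 new (k, r, b, x, t)
Total nodes = 5 + 1 + 5 + 3 + 5 + 1 + 1 + 5 = 26

26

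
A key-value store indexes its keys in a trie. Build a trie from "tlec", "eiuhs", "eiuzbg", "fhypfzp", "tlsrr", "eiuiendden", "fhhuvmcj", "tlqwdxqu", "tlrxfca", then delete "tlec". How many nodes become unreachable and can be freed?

2

Walk "tlec" from the leaf back toward the root, removing each node that no remaining word uses.
The suffix "ec" (2 nodes) is used only by "tlec"; the node for "tl" still has the child "s", so pruning stops there.
Nodes removed: 2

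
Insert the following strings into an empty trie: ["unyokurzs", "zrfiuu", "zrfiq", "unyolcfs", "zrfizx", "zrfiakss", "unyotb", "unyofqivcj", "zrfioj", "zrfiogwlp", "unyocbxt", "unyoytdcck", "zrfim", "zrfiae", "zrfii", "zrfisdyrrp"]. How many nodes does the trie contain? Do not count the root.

Insert word by word; a character creates a node only if that edge doesn't already exist:
  "unyokurzs" → 9 new (u, n, y, o, k, u, r, z, s)
  "zrfiuu" → 6 new (z, r, f, i, u, u)
  "zrfiq" → prefix "zrfi" already present; 1 new (q)
  "unyolcfs" → prefix "unyo" already present; 4 new (l, c, f, s)
  "zrfizx" → prefix "zrfi" already present; 2 new (z, x)
  "zrfiakss" → prefix "zrfi" already present; 4 new (a, k, s, s)
  "unyotb" → prefix "unyo" already present; 2 new (t, b)
  "unyofqivcj" → prefix "unyo" already present; 6 new (f, q, i, v, c, j)
  "zrfioj" → prefix "zrfi" already present; 2 new (o, j)
  "zrfiogwlp" → prefix "zrfio" already present; 4 new (g, w, l, p)
  "unyocbxt" → prefix "unyo" already present; 4 new (c, b, x, t)
  "unyoytdcck" → prefix "unyo" already present; 6 new (y, t, d, c, c, k)
  "zrfim" → prefix "zrfi" already present; 1 new (m)
  "zrfiae" → prefix "zrfia" already present; 1 new (e)
  "zrfii" → prefix "zrfi" already present; 1 new (i)
  "zrfisdyrrp" → prefix "zrfi" already present; 6 new (s, d, y, r, r, p)
Total nodes = 9 + 6 + 1 + 4 + 2 + 4 + 2 + 6 + 2 + 4 + 4 + 6 + 1 + 1 + 1 + 6 = 59

59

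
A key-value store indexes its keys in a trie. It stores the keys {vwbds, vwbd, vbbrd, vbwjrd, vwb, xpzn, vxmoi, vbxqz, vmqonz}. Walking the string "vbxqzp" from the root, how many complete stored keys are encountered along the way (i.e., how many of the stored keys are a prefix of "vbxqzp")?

1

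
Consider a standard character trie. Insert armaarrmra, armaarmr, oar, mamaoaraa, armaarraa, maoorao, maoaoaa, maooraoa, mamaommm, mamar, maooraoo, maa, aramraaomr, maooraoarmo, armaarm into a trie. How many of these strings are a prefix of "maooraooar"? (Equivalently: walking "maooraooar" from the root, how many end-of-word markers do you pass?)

Check each prefix of "maooraooar" against the stored set — each match is an end-marker on the path.
Prefixes of the query that are stored words: "maoorao", "maooraoo"
Count: 2

2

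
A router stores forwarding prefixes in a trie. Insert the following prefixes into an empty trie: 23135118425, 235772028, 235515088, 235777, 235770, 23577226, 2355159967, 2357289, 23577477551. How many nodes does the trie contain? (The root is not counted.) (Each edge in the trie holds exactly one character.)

41

Insert word by word; a character creates a node only if that edge doesn't already exist:
  "23135118425" → 11 new (2, 3, 1, 3, 5, 1, 1, 8, 4, 2, 5)
  "235772028" → prefix "23" already present; 7 new (5, 7, 7, 2, 0, 2, 8)
  "235515088" → prefix "235" already present; 6 new (5, 1, 5, 0, 8, 8)
  "235777" → prefix "23577" already present; 1 new (7)
  "235770" → prefix "23577" already present; 1 new (0)
  "23577226" → prefix "235772" already present; 2 new (2, 6)
  "2355159967" → prefix "235515" already present; 4 new (9, 9, 6, 7)
  "2357289" → prefix "2357" already present; 3 new (2, 8, 9)
  "23577477551" → prefix "23577" already present; 6 new (4, 7, 7, 5, 5, 1)
Total nodes = 11 + 7 + 6 + 1 + 1 + 2 + 4 + 3 + 6 = 41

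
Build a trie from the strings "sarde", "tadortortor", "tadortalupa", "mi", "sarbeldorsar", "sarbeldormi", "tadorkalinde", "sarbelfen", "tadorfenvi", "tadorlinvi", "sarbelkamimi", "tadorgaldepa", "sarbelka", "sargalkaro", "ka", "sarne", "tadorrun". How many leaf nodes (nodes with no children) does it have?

16

Leaves are exactly the stored words that no other stored word extends.
Those words: "ka", "mi", "sarbeldormi", "sarbeldorsar", "sarbelfen", "sarbelkamimi", "sarde", "sargalkaro", "sarne", "tadorfenvi", "tadorgaldepa", "tadorkalinde", "tadorlinvi", "tadorrun", "tadortalupa", "tadortortor"
Leaf count: 16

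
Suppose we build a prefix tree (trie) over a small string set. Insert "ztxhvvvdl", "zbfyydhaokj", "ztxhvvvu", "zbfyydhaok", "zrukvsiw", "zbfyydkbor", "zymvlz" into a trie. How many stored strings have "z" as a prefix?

Filter for entries beginning with "z":
Words under "z": zbfyydhaok, zbfyydhaokj, zbfyydkbor, zrukvsiw, ztxhvvvdl, ztxhvvvu, zymvlz
Count: 7

7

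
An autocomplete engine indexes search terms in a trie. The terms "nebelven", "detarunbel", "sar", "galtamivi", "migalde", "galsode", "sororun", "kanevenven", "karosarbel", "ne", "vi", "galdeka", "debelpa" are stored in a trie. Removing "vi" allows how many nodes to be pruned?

After clearing the end-marker at "vi", prune upward until reaching a node still needed by another word.
No other word shares any prefix with "vi", so all 2 of its nodes go.
Nodes removed: 2

2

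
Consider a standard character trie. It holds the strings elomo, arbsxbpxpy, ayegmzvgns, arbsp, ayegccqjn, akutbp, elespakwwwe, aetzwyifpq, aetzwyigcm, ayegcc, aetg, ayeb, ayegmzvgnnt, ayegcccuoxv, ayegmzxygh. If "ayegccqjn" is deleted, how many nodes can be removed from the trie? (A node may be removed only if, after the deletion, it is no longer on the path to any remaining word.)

3

After clearing the end-marker at "ayegccqjn", prune upward until reaching a node still needed by another word.
The suffix "qjn" (3 nodes) is used only by "ayegccqjn"; the node for "ayegcc" still has the child "c", so pruning stops there.
Nodes removed: 3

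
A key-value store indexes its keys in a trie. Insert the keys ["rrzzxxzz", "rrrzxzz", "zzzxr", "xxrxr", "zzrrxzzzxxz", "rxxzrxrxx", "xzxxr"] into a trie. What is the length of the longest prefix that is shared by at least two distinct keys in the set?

2

Look for the deepest trie node that still has at least two words in its subtree.
e.g. "rrrzxzz" and "rrzzxxzz" share the prefix "rr" of length 2; no pair shares a longer one.
Longest shared-prefix length: 2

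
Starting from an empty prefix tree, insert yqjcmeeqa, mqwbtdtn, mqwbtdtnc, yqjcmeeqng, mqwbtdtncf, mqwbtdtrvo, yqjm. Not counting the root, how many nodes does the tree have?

25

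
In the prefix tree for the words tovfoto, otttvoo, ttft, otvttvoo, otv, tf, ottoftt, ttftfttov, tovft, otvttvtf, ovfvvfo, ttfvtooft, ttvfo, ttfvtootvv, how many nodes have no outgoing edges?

12

A leaf is a node with no children — equivalently, the end of a word that is not a proper prefix of any other stored word.
Those words: "ottoftt", "otttvoo", "otvttvoo", "otvttvtf", "ovfvvfo", "tf", "tovfoto", "tovft", "ttftfttov", "ttfvtooft", "ttfvtootvv", "ttvfo"
Leaf count: 12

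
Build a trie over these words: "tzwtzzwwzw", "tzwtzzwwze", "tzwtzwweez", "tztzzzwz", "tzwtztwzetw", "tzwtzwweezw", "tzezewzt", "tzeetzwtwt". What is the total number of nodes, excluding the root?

42

Count nodes per top-level branch (shared prefixes stored once):
  't'-branch (tzeetzwtwt, tzezewzt, tztzzzwz, tzwtztwzetw, tzwtzwweez, tzwtzwweezw, tzwtzzwwze, tzwtzzwwzw): 42 nodes
Sum: 42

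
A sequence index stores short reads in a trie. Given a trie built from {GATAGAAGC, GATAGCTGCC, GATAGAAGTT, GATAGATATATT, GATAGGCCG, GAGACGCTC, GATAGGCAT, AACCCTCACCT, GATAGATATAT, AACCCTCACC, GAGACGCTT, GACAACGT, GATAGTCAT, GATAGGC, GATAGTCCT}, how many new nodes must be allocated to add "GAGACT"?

1

The longest prefix of "GAGACT" already in the trie is "GAGAC" (length 5).
So 6 − 5 = 1 new nodes.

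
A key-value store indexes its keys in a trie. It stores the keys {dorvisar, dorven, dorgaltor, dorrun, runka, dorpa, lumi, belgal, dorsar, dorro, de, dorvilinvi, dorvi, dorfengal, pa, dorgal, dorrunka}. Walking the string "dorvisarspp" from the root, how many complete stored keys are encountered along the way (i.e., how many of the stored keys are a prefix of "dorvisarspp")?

Walk "dorvisarspp" from the root; an end-of-word marker is hit whenever a stored word is a prefix of "dorvisarspp".
Prefixes of the query that are stored words: "dorvi", "dorvisar"
Count: 2

2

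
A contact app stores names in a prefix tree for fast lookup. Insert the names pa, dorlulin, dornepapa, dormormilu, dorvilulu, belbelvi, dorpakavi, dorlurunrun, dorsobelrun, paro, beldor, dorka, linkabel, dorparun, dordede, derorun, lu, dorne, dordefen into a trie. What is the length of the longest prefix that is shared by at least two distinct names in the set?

5

Equivalently: take the maximum, over all pairs, of their longest common prefix length.
e.g. "dordede" and "dordefen" share the prefix "dorde" of length 5; no pair shares a longer one.
Longest shared-prefix length: 5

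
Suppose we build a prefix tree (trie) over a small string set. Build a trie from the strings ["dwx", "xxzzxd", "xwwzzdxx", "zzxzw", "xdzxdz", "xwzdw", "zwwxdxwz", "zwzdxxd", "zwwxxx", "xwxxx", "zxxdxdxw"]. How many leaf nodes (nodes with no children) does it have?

Leaves are exactly the stored words that no other stored word extends.
Those words: "dwx", "xdzxdz", "xwwzzdxx", "xwxxx", "xwzdw", "xxzzxd", "zwwxdxwz", "zwwxxx", "zwzdxxd", "zxxdxdxw", "zzxzw"
Leaf count: 11

11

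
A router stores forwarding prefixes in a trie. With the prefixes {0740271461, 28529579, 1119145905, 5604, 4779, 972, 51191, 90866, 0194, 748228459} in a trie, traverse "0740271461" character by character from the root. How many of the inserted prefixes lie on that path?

1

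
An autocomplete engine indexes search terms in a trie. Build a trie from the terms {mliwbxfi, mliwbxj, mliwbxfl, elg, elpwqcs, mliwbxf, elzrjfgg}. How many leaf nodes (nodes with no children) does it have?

6

A leaf is a node with no children — equivalently, the end of a word that is not a proper prefix of any other stored word.
Those words: "elg", "elpwqcs", "elzrjfgg", "mliwbxfi", "mliwbxfl", "mliwbxj"
Leaf count: 6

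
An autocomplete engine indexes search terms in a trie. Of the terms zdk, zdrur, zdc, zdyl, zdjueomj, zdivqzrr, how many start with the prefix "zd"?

Filter for entries beginning with "zd":
Words under "zd": zdc, zdivqzrr, zdjueomj, zdk, zdrur, zdyl
Count: 6

6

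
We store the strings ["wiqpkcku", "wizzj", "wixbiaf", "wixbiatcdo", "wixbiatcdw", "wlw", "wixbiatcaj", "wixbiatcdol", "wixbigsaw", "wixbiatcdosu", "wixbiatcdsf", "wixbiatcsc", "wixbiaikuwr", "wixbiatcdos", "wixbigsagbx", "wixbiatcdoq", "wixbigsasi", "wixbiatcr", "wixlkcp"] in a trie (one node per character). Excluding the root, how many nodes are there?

For each word, the new-node count is its length minus the longest prefix already in the trie:
  "wiqpkcku" → 8 new (w, i, q, p, k, c, k, u)
  "wizzj" → prefix "wi" already present; 3 new (z, z, j)
  "wixbiaf" → prefix "wi" already present; 5 new (x, b, i, a, f)
  "wixbiatcdo" → prefix "wixbia" already present; 4 new (t, c, d, o)
  "wixbiatcdw" → prefix "wixbiatcd" already present; 1 new (w)
  "wlw" → prefix "w" already present; 2 new (l, w)
  "wixbiatcaj" → prefix "wixbiatc" already present; 2 new (a, j)
  "wixbiatcdol" → prefix "wixbiatcdo" already present; 1 new (l)
  "wixbigsaw" → prefix "wixbi" already present; 4 new (g, s, a, w)
  "wixbiatcdosu" → prefix "wixbiatcdo" already present; 2 new (s, u)
  "wixbiatcdsf" → prefix "wixbiatcd" already present; 2 new (s, f)
  "wixbiatcsc" → prefix "wixbiatc" already present; 2 new (s, c)
  "wixbiaikuwr" → prefix "wixbia" already present; 5 new (i, k, u, w, r)
  "wixbiatcdos" → prefix "wixbiatcdos" already present; 0 new (none)
  "wixbigsagbx" → prefix "wixbigsa" already present; 3 new (g, b, x)
  "wixbiatcdoq" → prefix "wixbiatcdo" already present; 1 new (q)
  "wixbigsasi" → prefix "wixbigsa" already present; 2 new (s, i)
  "wixbiatcr" → prefix "wixbiatc" already present; 1 new (r)
  "wixlkcp" → prefix "wix" already present; 4 new (l, k, c, p)
Total nodes = 8 + 3 + 5 + 4 + 1 + 2 + 2 + 1 + 4 + 2 + 2 + 2 + 5 + 0 + 3 + 1 + 2 + 1 + 4 = 52

52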